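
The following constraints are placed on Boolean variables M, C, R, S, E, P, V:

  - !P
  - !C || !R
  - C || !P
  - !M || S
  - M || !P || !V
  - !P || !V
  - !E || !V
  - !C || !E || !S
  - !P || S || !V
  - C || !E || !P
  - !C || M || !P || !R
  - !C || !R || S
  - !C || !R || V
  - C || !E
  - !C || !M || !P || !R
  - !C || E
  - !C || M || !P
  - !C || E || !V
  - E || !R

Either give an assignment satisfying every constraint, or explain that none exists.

M = True, C = False, R = False, S = True, E = False, P = False, V = False

Unit clause (!P) forces P = False.
Set M = True.
  then (!M || S) forces S = True.
Try C = True:
  (!C || !R) forces R = False.
  (!C || !E || !S) forces E = False.
  clause (!C || E) is falsified — backtrack.
So C = False.
  then (C || !E) forces E = False.
  then (E || !R) forces R = False.
Set V = False.
All clauses satisfied.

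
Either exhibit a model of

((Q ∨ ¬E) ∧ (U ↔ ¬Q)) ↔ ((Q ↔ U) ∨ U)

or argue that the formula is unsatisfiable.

E = False, Q = False, U = True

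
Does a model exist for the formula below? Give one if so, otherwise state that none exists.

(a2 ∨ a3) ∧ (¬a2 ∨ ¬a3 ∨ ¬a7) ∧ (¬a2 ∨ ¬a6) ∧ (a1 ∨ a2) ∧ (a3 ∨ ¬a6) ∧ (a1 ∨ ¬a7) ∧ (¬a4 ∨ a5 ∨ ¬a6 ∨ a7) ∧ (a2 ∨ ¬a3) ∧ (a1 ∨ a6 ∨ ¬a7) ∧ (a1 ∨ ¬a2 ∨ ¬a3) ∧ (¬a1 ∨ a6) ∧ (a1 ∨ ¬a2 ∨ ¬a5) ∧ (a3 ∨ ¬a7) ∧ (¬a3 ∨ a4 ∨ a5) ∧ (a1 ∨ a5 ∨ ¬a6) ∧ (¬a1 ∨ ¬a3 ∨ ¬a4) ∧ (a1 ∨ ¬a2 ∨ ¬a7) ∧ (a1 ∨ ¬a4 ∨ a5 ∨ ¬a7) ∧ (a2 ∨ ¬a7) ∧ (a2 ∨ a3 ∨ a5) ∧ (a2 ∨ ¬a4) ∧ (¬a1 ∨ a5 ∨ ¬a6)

a1 = False, a2 = True, a3 = False, a4 = False, a5 = False, a6 = False, a7 = False

Try a1 = True:
  (¬a1 ∨ a6) forces a6 = True.
  (¬a2 ∨ ¬a6) forces a2 = False.
  (a2 ∨ a3) forces a3 = True.
  clause (a2 ∨ ¬a3) is falsified — backtrack.
So a1 = False.
  then (a1 ∨ a2) forces a2 = True.
  then (a1 ∨ ¬a7) forces a7 = False.
  then (a1 ∨ ¬a2 ∨ ¬a3) forces a3 = False.
  then (a1 ∨ ¬a2 ∨ ¬a5) forces a5 = False.
  then (a1 ∨ a5 ∨ ¬a6) forces a6 = False.
Set a4 = False.
All clauses satisfied.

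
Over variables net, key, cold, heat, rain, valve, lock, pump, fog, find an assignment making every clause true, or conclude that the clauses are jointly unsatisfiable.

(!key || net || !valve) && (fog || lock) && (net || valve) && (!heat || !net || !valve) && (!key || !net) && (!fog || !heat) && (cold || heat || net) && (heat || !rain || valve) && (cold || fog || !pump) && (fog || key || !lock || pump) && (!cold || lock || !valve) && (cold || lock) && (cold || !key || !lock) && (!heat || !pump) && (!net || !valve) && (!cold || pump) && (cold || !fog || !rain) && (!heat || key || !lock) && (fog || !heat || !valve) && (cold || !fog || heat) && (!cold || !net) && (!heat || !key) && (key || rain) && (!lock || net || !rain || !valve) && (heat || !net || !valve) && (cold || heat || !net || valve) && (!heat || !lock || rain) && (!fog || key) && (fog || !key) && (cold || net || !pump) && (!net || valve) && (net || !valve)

Unsatisfiable

Case valve = True:
  (!net || !valve) forces net = False.
  Clause (net || !valve) is falsified — contradiction.
Case valve = False:
  (net || valve) forces net = True.
  Clause (!net || valve) is falsified — contradiction.
Both cases fail, so the formula is unsatisfiable.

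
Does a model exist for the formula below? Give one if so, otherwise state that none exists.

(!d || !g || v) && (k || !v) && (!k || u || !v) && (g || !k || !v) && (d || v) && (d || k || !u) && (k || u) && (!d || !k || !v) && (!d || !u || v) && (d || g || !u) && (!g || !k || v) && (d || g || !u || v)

Set u = False.
  then (k || u) forces k = True.
  then (!k || u || !v) forces v = False.
  then (d || v) forces d = True.
  then (!g || !k || v) forces g = False.
All clauses satisfied.

u=F, k=T, g=F, d=T, v=F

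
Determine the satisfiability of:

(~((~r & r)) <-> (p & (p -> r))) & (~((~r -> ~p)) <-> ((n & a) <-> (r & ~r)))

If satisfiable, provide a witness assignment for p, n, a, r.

p = True, n = True, a = True, r = True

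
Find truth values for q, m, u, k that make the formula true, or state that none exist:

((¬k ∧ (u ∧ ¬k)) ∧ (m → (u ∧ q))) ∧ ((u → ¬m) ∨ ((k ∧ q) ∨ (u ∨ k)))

q = True; m = False; u = True; k = False

  (¬k ∧ (u ∧ ¬k)) ∧ (m → (u ∧ q)) = True
    ¬k ∧ (u ∧ ¬k) = True
      ¬k = True
      u ∧ ¬k = True
        ¬k = True
    m → (u ∧ q) = True
      u ∧ q = True
  (u → ¬m) ∨ ((k ∧ q) ∨ (u ∨ k)) = True
    u → ¬m = True
      ¬m = True
    (k ∧ q) ∨ (u ∨ k) = True
      k ∧ q = False
      u ∨ k = True
Both conjuncts True, so the formula holds.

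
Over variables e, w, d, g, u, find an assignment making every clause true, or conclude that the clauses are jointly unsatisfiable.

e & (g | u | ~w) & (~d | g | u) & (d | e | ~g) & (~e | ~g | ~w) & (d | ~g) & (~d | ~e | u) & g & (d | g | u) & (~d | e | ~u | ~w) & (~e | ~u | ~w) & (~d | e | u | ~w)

Unit clause (e) forces e = True.
Unit clause (g) forces g = True.
In (~e | ~g | ~w) only ~w is left, so w = False.
In (d | ~g) only d is left, so d = True.
In (~d | ~e | u) only u is left, so u = True.
All clauses satisfied.

e = True; w = False; d = True; g = True; u = True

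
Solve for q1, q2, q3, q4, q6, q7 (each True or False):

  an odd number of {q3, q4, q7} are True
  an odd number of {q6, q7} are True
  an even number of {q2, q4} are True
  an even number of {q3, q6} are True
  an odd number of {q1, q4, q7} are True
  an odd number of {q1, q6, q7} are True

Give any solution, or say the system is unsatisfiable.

q1 = False; q2 = False; q3 = False; q4 = False; q6 = False; q7 = True

{q3, q4, q7}: 1 true → odd ✓
{q6, q7}: 1 true → odd ✓
{q2, q4}: 0 true → even ✓
{q3, q6}: 0 true → even ✓
{q1, q4, q7}: 1 true → odd ✓
{q1, q6, q7}: 1 true → odd ✓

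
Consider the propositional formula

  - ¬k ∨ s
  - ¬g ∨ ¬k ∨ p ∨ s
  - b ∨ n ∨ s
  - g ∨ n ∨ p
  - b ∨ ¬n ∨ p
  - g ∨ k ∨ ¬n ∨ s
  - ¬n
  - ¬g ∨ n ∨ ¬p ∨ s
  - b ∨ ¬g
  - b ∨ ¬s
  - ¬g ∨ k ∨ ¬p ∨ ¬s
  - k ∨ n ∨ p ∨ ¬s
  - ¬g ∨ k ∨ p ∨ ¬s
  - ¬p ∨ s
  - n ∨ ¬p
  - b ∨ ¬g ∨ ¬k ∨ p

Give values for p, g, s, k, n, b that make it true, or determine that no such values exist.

Unit clause (¬n) forces n = False.
In (n ∨ ¬p) only ¬p is left, so p = False.
In (g ∨ n ∨ p) only g is left, so g = True.
In (b ∨ ¬g) only b is left, so b = True.
Set s = False.
  then (¬k ∨ s) forces k = False.
All clauses satisfied.

p: False, g: True, s: False, k: False, n: False, b: True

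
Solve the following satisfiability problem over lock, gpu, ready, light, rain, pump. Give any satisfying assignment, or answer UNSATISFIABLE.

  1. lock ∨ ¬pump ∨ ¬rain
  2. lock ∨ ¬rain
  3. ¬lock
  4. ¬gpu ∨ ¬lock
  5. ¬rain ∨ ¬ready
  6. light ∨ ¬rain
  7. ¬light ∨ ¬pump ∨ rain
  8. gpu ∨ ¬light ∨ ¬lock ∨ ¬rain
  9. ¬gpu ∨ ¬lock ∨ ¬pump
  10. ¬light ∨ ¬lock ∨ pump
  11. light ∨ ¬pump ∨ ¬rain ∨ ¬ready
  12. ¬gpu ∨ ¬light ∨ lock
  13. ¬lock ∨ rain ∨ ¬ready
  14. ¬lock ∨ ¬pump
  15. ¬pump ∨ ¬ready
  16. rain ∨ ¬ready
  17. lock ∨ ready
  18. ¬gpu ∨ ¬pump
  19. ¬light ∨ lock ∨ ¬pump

Case lock = True:
  Clause (¬lock) is falsified — contradiction.
Case lock = False:
  (lock ∨ ¬rain) forces rain = False.
  (rain ∨ ¬ready) forces ready = False.
  Clause (lock ∨ ready) is falsified — contradiction.
Both cases fail, so the formula is unsatisfiable.

Unsatisfiable — no assignment works.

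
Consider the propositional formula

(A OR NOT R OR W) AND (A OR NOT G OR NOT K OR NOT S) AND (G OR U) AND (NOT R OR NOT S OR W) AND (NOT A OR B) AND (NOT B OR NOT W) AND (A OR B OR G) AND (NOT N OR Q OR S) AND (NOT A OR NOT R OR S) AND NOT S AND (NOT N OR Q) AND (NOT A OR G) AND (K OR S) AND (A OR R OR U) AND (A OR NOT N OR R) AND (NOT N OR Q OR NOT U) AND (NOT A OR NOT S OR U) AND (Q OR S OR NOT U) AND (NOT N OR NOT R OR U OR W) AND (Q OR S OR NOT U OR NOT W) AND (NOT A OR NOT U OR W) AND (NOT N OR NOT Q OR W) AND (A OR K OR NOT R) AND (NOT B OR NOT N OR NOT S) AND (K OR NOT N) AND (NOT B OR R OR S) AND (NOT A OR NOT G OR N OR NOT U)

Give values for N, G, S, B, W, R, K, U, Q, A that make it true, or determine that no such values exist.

Unit clause (NOT S) forces S = False.
In (K OR S) only K is left, so K = True.
Set N = True.
  then (NOT N OR Q OR S) forces Q = True.
  then (NOT N OR NOT Q OR W) forces W = True.
  then (NOT B OR NOT W) forces B = False.
  then (NOT A OR B) forces A = False.
  then (A OR B OR G) forces G = True.
  then (A OR NOT N OR R) forces R = True.
Set U = True.
All clauses satisfied.

N = True; G = True; S = False; B = False; W = True; R = True; K = True; U = True; Q = True; A = False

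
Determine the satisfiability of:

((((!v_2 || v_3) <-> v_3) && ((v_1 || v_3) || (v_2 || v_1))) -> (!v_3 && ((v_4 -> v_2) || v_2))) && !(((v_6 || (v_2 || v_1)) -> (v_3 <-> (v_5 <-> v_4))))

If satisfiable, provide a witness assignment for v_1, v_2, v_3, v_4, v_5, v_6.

v_1 = True; v_2 = True; v_3 = False; v_4 = False; v_5 = False; v_6 = False

  (((!v_2 || v_3) <-> v_3) && ((v_1 || v_3) || (v_2 || v_1))) -> (!v_3 && ((v_4 -> v_2) || v_2)) = True
    ((!v_2 || v_3) <-> v_3) && ((v_1 || v_3) || (v_2 || v_1)) = True
      (!v_2 || v_3) <-> v_3 = True
        !v_2 || v_3 = False
          !v_2 = False
      (v_1 || v_3) || (v_2 || v_1) = True
        v_1 || v_3 = True
        v_2 || v_1 = True
    !v_3 && ((v_4 -> v_2) || v_2) = True
      !v_3 = True
      (v_4 -> v_2) || v_2 = True
        v_4 -> v_2 = True
  !(((v_6 || (v_2 || v_1)) -> (v_3 <-> (v_5 <-> v_4)))) = True
    (v_6 || (v_2 || v_1)) -> (v_3 <-> (v_5 <-> v_4)) = False
      v_6 || (v_2 || v_1) = True
        v_2 || v_1 = True
      v_3 <-> (v_5 <-> v_4) = False
        v_5 <-> v_4 = True
Both conjuncts True, so the formula holds.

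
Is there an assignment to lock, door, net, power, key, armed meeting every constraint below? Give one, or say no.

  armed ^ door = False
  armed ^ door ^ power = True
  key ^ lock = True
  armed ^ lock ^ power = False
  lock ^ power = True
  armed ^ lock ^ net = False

lock = False, door = True, net = True, power = True, key = True, armed = True

armed ^ door = T ^ T = False ✓
armed ^ door ^ power = T ^ T ^ T = True ✓
key ^ lock = T ^ F = True ✓
armed ^ lock ^ power = T ^ F ^ T = False ✓
lock ^ power = F ^ T = True ✓
armed ^ lock ^ net = T ^ F ^ T = False ✓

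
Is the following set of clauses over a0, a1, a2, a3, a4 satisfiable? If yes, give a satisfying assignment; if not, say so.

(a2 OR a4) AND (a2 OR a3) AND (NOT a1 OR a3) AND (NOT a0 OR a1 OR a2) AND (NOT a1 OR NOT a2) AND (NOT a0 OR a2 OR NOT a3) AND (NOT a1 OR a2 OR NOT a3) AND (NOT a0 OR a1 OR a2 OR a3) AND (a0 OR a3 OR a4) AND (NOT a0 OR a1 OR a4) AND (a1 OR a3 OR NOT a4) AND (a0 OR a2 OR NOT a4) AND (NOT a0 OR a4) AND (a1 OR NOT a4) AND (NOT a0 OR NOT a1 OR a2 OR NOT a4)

a0 = False, a1 = False, a2 = True, a3 = True, a4 = False

Try a0 = True:
  (NOT a0 OR a4) forces a4 = True.
  (a1 OR NOT a4) forces a1 = True.
  (NOT a1 OR a3) forces a3 = True.
  (NOT a1 OR NOT a2) forces a2 = False.
  clause (NOT a0 OR a2 OR NOT a3) is falsified — backtrack.
So a0 = False.
Try a1 = True:
  (NOT a1 OR a3) forces a3 = True.
  (NOT a1 OR NOT a2) forces a2 = False.
  clause (NOT a1 OR a2 OR NOT a3) is falsified — backtrack.
So a1 = False.
  then (a1 OR NOT a4) forces a4 = False.
  then (a2 OR a4) forces a2 = True.
  then (a0 OR a3 OR a4) forces a3 = True.
All clauses satisfied.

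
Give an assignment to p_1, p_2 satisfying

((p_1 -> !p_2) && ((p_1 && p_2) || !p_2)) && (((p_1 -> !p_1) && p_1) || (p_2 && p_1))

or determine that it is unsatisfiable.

Case p_1 = True: the formula simplifies to (!p_2 && (p_2 || !p_2)) && p_2.
  p_2 = True: the conjunct !p_2 is False.
  p_2 = False: the conjunct p_2 is False.
Case p_1 = False: the conjunct ((p_1 -> !p_1) && p_1) || (p_2 && p_1) becomes (True && False) || (p_2 && False) = False.
Both cases fail — unsatisfiable.

Unsatisfiable — no assignment works.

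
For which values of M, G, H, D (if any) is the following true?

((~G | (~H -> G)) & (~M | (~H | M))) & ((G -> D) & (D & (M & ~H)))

M = True, G = True, H = False, D = True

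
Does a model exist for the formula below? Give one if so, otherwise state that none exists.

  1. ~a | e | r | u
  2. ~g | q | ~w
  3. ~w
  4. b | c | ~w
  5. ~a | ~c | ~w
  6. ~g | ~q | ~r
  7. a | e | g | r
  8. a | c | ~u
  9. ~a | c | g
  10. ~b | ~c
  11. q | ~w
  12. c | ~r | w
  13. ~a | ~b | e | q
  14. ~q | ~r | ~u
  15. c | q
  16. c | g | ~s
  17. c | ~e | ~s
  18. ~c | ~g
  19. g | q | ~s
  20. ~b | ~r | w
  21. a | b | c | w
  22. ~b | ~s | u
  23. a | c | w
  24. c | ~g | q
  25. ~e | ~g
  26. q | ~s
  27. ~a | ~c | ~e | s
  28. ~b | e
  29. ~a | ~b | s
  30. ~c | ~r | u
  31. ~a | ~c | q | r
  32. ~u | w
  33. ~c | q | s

s=T; e=T; c=T; b=F; u=F; r=F; g=F; a=F; q=T; w=F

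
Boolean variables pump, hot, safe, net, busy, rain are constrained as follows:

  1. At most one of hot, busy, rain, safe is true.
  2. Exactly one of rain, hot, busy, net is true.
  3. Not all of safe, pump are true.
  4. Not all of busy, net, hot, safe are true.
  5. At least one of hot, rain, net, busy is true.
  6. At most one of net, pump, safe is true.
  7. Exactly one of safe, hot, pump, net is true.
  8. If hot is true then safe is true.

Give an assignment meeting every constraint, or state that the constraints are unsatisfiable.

pump = True; hot = False; safe = False; net = False; busy = True; rain = False

  (1) {hot, busy, rain, safe}: 1 true — at most one ✓
  (2) {rain, hot, busy, net}: 1 true — exactly one ✓
  (3) {safe, pump}: 1/2 true — not all ✓
  (4) {busy, net, hot, safe}: 1/4 true — not all ✓
  (5) {hot, rain, net, busy}: 1 true — at least one ✓
  (6) {net, pump, safe}: 1 true — at most one ✓
  (7) {safe, hot, pump, net}: 1 true — exactly one ✓
  (8) hot=F ⇒ safe: vacuous ✓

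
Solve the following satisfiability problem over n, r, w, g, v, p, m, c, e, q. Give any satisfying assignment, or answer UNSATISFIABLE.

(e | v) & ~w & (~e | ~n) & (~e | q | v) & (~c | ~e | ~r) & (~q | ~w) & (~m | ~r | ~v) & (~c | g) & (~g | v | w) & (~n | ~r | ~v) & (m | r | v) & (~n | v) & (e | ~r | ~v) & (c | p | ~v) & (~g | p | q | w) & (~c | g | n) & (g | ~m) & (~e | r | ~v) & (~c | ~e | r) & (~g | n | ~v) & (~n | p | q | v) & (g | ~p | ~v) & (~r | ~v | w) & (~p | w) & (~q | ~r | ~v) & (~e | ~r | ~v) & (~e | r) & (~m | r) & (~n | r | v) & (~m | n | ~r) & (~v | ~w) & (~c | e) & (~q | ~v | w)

Unit clause (~w) forces w = False.
In (~p | w) only ~p is left, so p = False.
Set n = False.
Set r = True.
  then (~r | ~v | w) forces v = False.
  then (~m | n | ~r) forces m = False.
  then (e | v) forces e = True.
  then (~e | q | v) forces q = True.
  then (~c | ~e | ~r) forces c = False.
  then (~g | v | w) forces g = False.
All clauses satisfied.

n = False; r = True; w = False; g = False; v = False; p = False; m = False; c = False; e = True; q = True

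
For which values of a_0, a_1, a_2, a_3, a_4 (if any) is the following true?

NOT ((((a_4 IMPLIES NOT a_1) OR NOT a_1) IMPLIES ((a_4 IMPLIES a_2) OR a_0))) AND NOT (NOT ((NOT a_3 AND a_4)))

a_0 = False, a_1 = False, a_2 = False, a_3 = False, a_4 = True

  NOT ((((a_4 IMPLIES NOT a_1) OR NOT a_1) IMPLIES ((a_4 IMPLIES a_2) OR a_0))) = True
    ((a_4 IMPLIES NOT a_1) OR NOT a_1) IMPLIES ((a_4 IMPLIES a_2) OR a_0) = False
      (a_4 IMPLIES NOT a_1) OR NOT a_1 = True
        a_4 IMPLIES NOT a_1 = True
          NOT a_1 = True
        NOT a_1 = True
      (a_4 IMPLIES a_2) OR a_0 = False
        a_4 IMPLIES a_2 = False
  NOT (NOT ((NOT a_3 AND a_4))) = True
    NOT ((NOT a_3 AND a_4)) = False
      NOT a_3 AND a_4 = True
        NOT a_3 = True
Both conjuncts True, so the formula holds.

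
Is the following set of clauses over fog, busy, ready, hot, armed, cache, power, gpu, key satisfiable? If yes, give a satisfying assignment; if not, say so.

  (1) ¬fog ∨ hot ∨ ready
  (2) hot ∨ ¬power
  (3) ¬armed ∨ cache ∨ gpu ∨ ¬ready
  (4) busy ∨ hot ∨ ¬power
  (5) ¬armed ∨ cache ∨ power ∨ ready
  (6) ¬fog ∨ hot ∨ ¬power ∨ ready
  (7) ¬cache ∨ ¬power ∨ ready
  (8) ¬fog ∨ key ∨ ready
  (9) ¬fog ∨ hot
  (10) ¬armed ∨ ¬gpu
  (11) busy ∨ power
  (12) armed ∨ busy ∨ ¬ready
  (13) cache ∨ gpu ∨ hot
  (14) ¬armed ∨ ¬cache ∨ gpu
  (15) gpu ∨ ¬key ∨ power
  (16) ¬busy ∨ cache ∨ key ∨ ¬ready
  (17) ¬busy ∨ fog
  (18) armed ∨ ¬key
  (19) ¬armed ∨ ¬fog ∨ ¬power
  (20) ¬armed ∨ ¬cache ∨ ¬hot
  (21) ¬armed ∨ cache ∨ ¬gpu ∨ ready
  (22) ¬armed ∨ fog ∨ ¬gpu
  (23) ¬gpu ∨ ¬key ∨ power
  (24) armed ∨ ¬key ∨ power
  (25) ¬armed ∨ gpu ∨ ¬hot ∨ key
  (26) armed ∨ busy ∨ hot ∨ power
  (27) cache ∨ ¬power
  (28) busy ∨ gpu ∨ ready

fog=T; busy=T; ready=T; hot=T; armed=F; cache=T; power=F; gpu=F; key=F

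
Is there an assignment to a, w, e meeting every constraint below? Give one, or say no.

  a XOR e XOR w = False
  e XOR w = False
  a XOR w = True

a=F, w=T, e=T

a XOR e XOR w = F XOR T XOR T = False ✓
e XOR w = T XOR T = False ✓
a XOR w = F XOR T = True ✓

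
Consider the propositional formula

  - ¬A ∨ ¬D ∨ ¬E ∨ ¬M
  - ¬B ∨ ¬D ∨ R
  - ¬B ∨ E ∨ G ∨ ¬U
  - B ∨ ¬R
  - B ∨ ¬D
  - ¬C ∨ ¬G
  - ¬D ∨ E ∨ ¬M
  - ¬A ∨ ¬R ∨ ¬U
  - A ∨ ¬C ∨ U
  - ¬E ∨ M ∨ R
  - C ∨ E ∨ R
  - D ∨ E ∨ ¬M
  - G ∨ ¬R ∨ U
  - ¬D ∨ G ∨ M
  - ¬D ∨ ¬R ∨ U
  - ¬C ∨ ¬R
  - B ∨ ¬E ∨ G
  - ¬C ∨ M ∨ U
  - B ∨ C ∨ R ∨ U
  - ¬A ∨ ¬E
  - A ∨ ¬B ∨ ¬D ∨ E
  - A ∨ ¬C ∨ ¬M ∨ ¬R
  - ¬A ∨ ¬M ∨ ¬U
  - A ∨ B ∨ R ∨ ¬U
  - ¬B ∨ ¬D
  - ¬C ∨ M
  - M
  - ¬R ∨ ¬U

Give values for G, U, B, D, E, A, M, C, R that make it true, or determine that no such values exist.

Unit clause (M) forces M = True.
Set G = True.
  then (¬C ∨ ¬G) forces C = False.
Set U = False.
Try B = False:
  (B ∨ ¬R) forces R = False.
  clause (B ∨ C ∨ R ∨ U) is falsified — backtrack.
So B = True.
  then (¬B ∨ ¬D) forces D = False.
  then (D ∨ E ∨ ¬M) forces E = True.
  then (¬A ∨ ¬E) forces A = False.
Set R = True.
All clauses satisfied.

G: True; U: False; B: True; D: False; E: True; A: False; M: True; C: False; R: True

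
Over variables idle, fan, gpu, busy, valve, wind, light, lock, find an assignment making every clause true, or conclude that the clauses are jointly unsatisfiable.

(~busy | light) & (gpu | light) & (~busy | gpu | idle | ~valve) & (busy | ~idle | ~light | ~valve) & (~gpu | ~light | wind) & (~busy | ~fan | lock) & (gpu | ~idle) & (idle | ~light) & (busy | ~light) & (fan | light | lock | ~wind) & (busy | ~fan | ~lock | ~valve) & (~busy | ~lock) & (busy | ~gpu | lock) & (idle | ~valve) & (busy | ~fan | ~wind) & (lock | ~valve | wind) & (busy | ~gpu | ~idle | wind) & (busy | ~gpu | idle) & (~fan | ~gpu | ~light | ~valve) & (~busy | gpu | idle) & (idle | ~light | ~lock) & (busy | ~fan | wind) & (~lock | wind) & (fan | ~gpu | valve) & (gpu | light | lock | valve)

idle=T, fan=F, gpu=T, busy=F, valve=T, wind=T, light=F, lock=T

Set idle = True.
  then (gpu | ~idle) forces gpu = True.
Set fan = False.
  then (fan | ~gpu | valve) forces valve = True.
Set busy = False.
  then (busy | ~idle | ~light | ~valve) forces light = False.
  then (busy | ~gpu | lock) forces lock = True.
  then (busy | ~gpu | ~idle | wind) forces wind = True.
All clauses satisfied.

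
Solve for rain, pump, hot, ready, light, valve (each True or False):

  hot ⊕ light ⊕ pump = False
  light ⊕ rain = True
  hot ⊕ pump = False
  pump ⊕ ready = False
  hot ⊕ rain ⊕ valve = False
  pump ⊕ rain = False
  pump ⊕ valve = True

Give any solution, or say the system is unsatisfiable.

rain=T, pump=T, hot=T, ready=T, light=F, valve=F

hot ⊕ light ⊕ pump = T ⊕ F ⊕ T = False ✓
light ⊕ rain = F ⊕ T = True ✓
hot ⊕ pump = T ⊕ T = False ✓
pump ⊕ ready = T ⊕ T = False ✓
hot ⊕ rain ⊕ valve = T ⊕ T ⊕ F = False ✓
pump ⊕ rain = T ⊕ T = False ✓
pump ⊕ valve = T ⊕ F = True ✓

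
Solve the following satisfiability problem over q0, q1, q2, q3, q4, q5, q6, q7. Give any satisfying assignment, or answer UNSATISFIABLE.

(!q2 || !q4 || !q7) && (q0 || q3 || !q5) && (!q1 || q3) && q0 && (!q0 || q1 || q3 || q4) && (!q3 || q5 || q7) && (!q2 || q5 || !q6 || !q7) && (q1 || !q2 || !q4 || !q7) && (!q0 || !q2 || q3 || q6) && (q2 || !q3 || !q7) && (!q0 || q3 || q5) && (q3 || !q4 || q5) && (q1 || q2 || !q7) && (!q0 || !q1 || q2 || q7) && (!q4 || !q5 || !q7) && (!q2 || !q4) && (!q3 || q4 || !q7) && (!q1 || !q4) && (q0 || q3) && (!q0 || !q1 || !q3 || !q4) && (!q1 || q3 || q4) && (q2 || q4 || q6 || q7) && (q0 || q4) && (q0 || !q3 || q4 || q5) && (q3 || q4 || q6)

Unit clause (q0) forces q0 = True.
Set q1 = False.
Set q2 = False.
  then (q1 || q2 || !q7) forces q7 = False.
Set q3 = False.
  then (!q0 || q1 || q3 || q4) forces q4 = True.
  then (!q0 || q3 || q5) forces q5 = True.
Set q6 = True.
All clauses satisfied.

q0 = True, q1 = False, q2 = False, q3 = False, q4 = True, q5 = True, q6 = True, q7 = False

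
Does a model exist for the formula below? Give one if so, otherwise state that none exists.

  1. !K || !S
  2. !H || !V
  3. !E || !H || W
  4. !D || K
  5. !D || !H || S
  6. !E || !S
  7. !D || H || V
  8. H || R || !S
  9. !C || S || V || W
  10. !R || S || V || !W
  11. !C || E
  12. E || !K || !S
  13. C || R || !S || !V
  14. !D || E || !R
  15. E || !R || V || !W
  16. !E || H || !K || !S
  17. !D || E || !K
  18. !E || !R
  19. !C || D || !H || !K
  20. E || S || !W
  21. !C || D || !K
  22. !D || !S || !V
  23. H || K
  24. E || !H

K: True, C: False, V: True, E: False, S: False, H: False, D: False, W: False, R: True

Set K = True.
  then (!K || !S) forces S = False.
Set C = False.
Set V = True.
  then (!H || !V) forces H = False.
Set E = False.
  then (!D || E || !K) forces D = False.
  then (E || S || !W) forces W = False.
Set R = True.
All clauses satisfied.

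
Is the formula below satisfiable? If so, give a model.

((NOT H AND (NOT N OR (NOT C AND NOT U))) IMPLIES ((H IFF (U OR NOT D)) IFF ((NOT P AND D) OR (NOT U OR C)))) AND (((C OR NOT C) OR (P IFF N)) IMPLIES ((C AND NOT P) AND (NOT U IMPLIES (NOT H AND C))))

N = True, D = True, P = False, H = False, U = False, C = True

  (NOT H AND (NOT N OR (NOT C AND NOT U))) IMPLIES ((H IFF (U OR NOT D)) IFF ((NOT P AND D) OR (NOT U OR C))) = True
    NOT H AND (NOT N OR (NOT C AND NOT U)) = False
      NOT H = True
      NOT N OR (NOT C AND NOT U) = False
        NOT N = False
        NOT C AND NOT U = False
          NOT C = False
          NOT U = True
    (H IFF (U OR NOT D)) IFF ((NOT P AND D) OR (NOT U OR C)) = True
      H IFF (U OR NOT D) = True
        U OR NOT D = False
          NOT D = False
      (NOT P AND D) OR (NOT U OR C) = True
        NOT P AND D = True
          NOT P = True
        NOT U OR C = True
          NOT U = True
  ((C OR NOT C) OR (P IFF N)) IMPLIES ((C AND NOT P) AND (NOT U IMPLIES (NOT H AND C))) = True
    (C OR NOT C) OR (P IFF N) = True
      C OR NOT C = True
        NOT C = False
      P IFF N = False
    (C AND NOT P) AND (NOT U IMPLIES (NOT H AND C)) = True
      C AND NOT P = True
        NOT P = True
      NOT U IMPLIES (NOT H AND C) = True
        NOT U = True
        NOT H AND C = True
          NOT H = True
Both conjuncts True, so the formula holds.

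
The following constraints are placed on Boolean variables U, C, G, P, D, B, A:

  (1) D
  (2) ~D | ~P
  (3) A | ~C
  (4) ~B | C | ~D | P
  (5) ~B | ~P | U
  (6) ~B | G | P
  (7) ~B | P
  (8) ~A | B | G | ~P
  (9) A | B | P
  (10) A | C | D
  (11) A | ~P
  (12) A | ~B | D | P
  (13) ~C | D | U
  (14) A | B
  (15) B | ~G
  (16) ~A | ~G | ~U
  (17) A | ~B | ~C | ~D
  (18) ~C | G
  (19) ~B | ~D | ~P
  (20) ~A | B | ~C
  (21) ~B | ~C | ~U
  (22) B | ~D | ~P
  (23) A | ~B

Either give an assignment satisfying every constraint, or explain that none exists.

U = False; C = False; G = False; P = False; D = True; B = False; A = True

Unit clause (D) forces D = True.
In (~D | ~P) only ~P is left, so P = False.
In (~B | P) only ~B is left, so B = False.
In (A | B | P) only A is left, so A = True.
In (B | ~G) only ~G is left, so G = False.
In (~C | G) only ~C is left, so C = False.
Set U = False.
All clauses satisfied.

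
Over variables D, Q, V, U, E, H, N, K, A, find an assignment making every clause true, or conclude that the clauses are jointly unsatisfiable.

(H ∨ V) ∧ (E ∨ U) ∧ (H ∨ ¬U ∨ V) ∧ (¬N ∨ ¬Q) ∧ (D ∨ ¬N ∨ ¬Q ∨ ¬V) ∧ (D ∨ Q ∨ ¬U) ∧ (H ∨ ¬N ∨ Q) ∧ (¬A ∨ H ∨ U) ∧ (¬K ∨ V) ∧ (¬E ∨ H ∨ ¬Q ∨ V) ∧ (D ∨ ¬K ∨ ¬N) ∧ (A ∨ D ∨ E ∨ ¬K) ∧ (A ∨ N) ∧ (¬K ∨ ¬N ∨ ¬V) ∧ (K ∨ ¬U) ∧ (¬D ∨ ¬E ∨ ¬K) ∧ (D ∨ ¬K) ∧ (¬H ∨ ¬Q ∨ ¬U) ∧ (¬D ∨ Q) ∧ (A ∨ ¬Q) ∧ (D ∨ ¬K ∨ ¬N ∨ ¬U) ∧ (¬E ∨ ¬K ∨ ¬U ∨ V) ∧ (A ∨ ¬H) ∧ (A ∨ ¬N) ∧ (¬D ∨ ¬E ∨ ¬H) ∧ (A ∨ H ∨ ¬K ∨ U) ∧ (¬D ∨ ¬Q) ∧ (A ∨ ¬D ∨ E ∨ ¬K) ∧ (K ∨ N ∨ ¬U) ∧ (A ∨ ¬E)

Try D = True:
  (¬D ∨ Q) forces Q = True.
  clause (¬D ∨ ¬Q) is falsified — backtrack.
So D = False.
  then (D ∨ ¬K) forces K = False.
  then (K ∨ ¬U) forces U = False.
  then (E ∨ U) forces E = True.
  then (A ∨ ¬E) forces A = True.
  then (¬A ∨ H ∨ U) forces H = True.
Set Q = True.
  then (¬N ∨ ¬Q) forces N = False.
Set V = True.
All clauses satisfied.

D: False, Q: True, V: True, U: False, E: True, H: True, N: False, K: False, A: True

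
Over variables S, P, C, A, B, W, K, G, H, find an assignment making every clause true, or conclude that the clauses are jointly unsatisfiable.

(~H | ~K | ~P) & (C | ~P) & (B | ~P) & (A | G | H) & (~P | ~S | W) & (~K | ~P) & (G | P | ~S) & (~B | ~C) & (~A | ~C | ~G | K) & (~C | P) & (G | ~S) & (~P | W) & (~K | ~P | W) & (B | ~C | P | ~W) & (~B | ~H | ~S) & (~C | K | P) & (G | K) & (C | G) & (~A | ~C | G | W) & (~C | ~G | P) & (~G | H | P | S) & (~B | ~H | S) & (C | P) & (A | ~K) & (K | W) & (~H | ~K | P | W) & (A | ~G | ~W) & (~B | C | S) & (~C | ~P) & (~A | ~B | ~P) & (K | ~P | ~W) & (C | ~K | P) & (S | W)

Unsatisfiable — no assignment works.

Case P = True:
  (C | ~P) forces C = True.
  Clause (~C | ~P) is falsified — contradiction.
Case P = False:
  (~C | P) forces C = False.
  Clause (C | P) is falsified — contradiction.
Both cases fail, so the formula is unsatisfiable.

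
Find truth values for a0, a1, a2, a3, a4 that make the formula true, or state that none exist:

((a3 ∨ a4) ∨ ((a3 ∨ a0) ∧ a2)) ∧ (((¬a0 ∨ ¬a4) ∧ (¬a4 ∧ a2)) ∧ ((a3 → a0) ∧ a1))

a0 = True, a1 = True, a2 = True, a3 = False, a4 = False

  (a3 ∨ a4) ∨ ((a3 ∨ a0) ∧ a2) = True
    a3 ∨ a4 = False
    (a3 ∨ a0) ∧ a2 = True
      a3 ∨ a0 = True
  ((¬a0 ∨ ¬a4) ∧ (¬a4 ∧ a2)) ∧ ((a3 → a0) ∧ a1) = True
    (¬a0 ∨ ¬a4) ∧ (¬a4 ∧ a2) = True
      ¬a0 ∨ ¬a4 = True
        ¬a0 = False
        ¬a4 = True
      ¬a4 ∧ a2 = True
        ¬a4 = True
    (a3 → a0) ∧ a1 = True
      a3 → a0 = True
Both conjuncts True, so the formula holds.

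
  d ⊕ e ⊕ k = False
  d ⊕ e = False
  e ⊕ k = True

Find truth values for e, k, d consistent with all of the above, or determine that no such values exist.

e: True; k: False; d: True

d ⊕ e ⊕ k = T ⊕ T ⊕ F = False ✓
d ⊕ e = T ⊕ T = False ✓
e ⊕ k = T ⊕ F = True ✓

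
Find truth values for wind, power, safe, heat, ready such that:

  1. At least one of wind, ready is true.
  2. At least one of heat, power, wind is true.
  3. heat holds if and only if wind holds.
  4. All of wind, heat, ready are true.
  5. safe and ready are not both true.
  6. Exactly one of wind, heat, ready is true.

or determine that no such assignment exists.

Unsatisfiable — no assignment works.

Case ready = True:
  (4) forces wind = True.
  Constraint (6) is violated (wind=T, ready=T) — contradiction.
Case ready = False:
  Constraint (4) is violated (ready=F) — contradiction.
Both cases fail — unsatisfiable.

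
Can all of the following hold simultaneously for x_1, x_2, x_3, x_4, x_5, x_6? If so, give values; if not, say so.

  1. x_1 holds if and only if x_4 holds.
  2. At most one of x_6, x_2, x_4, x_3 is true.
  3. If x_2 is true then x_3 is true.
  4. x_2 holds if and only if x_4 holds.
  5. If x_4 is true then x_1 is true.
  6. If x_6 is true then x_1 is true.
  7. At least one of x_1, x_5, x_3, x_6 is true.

x_1 = False, x_2 = False, x_3 = False, x_4 = False, x_5 = True, x_6 = False

  (1) x_1=F, x_4=F — same ✓
  (2) {x_6, x_2, x_4, x_3}: 0 true — at most one ✓
  (3) x_2=F ⇒ x_3: vacuous ✓
  (4) x_2=F, x_4=F — same ✓
  (5) x_4=F ⇒ x_1: vacuous ✓
  (6) x_6=F ⇒ x_1: vacuous ✓
  (7) {x_1, x_5, x_3, x_6}: 1 true — at least one ✓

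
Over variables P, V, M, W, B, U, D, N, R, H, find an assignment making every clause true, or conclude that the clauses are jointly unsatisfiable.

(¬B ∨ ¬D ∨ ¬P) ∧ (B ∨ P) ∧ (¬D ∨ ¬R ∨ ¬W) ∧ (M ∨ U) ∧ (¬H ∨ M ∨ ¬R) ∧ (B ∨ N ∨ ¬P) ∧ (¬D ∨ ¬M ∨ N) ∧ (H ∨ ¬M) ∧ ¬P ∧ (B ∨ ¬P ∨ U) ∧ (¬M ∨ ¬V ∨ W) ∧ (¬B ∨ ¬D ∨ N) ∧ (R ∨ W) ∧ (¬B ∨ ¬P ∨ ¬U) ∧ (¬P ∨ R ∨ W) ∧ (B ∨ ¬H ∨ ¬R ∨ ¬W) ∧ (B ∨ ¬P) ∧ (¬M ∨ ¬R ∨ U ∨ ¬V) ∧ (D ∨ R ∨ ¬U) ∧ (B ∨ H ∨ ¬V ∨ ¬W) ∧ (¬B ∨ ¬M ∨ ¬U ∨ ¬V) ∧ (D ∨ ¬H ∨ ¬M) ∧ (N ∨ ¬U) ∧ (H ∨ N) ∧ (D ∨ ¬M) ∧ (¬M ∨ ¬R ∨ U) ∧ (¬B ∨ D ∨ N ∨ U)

Unit clause (¬P) forces P = False.
In (B ∨ P) only B is left, so B = True.
Set V = False.
Set M = True.
  then (H ∨ ¬M) forces H = True.
  then (D ∨ ¬H ∨ ¬M) forces D = True.
  then (¬D ∨ ¬M ∨ N) forces N = True.
Set W = True.
  then (¬D ∨ ¬R ∨ ¬W) forces R = False.
Set U = True.
All clauses satisfied.

P: False; V: False; M: True; W: True; B: True; U: True; D: True; N: True; R: False; H: True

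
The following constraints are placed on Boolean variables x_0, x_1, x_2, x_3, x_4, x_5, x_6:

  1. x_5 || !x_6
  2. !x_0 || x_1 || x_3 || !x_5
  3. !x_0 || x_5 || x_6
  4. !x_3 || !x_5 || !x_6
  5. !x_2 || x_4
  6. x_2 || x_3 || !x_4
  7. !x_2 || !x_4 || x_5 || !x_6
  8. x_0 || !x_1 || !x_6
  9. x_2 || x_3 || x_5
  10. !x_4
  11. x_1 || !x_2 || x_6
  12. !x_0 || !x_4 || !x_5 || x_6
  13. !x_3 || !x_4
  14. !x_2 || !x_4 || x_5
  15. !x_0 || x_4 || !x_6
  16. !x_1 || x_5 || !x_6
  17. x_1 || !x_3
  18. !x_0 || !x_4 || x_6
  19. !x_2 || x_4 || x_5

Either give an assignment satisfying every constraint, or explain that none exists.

Unit clause (!x_4) forces x_4 = False.
In (!x_2 || x_4) only !x_2 is left, so x_2 = False.
Set x_0 = False.
Set x_1 = False.
  then (x_1 || !x_3) forces x_3 = False.
  then (x_2 || x_3 || x_5) forces x_5 = True.
Set x_6 = False.
All clauses satisfied.

x_0 = False, x_1 = False, x_2 = False, x_3 = False, x_4 = False, x_5 = True, x_6 = False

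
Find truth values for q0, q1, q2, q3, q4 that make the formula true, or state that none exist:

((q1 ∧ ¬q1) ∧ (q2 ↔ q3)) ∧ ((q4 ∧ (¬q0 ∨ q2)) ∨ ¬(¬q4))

The formula is unsatisfiable.

Case q1 = True: the conjunct ¬q1 is False.
Case q1 = False: the conjunct q1 is False.
Both cases fail — unsatisfiable.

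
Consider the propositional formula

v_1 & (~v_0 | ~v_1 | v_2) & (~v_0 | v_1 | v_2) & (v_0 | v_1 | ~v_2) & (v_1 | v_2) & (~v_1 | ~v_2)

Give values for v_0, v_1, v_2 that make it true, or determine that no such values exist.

Unit clause (v_1) forces v_1 = True.
In (~v_1 | ~v_2) only ~v_2 is left, so v_2 = False.
In (~v_0 | ~v_1 | v_2) only ~v_0 is left, so v_0 = False.
All clauses satisfied.

v_0 = False, v_1 = True, v_2 = False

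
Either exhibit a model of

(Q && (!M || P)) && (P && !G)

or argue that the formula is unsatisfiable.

G=F, M=T, P=T, Q=T

  Q && (!M || P) = True
    !M || P = True
      !M = False
  P && !G = True
    !G = True
Both conjuncts True, so the formula holds.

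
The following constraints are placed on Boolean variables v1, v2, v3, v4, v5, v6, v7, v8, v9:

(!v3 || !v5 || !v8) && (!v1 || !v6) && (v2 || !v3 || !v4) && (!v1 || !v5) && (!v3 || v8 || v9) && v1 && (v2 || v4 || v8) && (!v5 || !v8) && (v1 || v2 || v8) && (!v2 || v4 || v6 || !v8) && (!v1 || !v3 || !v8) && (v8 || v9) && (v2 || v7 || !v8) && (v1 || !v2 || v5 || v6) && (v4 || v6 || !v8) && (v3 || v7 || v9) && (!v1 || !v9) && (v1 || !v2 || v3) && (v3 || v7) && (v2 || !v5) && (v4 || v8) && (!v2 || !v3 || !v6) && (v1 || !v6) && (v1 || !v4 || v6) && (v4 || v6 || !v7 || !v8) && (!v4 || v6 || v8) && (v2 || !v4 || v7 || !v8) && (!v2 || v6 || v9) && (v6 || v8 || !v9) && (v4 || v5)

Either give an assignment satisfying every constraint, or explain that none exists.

Unit clause (v1) forces v1 = True.
In (!v1 || !v9) only !v9 is left, so v9 = False.
In (!v1 || !v6) only !v6 is left, so v6 = False.
In (!v1 || !v5) only !v5 is left, so v5 = False.
In (v8 || v9) only v8 is left, so v8 = True.
In (v4 || v6 || !v8) only v4 is left, so v4 = True.
In (!v2 || v6 || v9) only !v2 is left, so v2 = False.
In (v2 || !v3 || !v4) only !v3 is left, so v3 = False.
In (v2 || v7 || !v8) only v7 is left, so v7 = True.
All clauses satisfied.

v1 = True, v2 = False, v3 = False, v4 = True, v5 = False, v6 = False, v7 = True, v8 = True, v9 = False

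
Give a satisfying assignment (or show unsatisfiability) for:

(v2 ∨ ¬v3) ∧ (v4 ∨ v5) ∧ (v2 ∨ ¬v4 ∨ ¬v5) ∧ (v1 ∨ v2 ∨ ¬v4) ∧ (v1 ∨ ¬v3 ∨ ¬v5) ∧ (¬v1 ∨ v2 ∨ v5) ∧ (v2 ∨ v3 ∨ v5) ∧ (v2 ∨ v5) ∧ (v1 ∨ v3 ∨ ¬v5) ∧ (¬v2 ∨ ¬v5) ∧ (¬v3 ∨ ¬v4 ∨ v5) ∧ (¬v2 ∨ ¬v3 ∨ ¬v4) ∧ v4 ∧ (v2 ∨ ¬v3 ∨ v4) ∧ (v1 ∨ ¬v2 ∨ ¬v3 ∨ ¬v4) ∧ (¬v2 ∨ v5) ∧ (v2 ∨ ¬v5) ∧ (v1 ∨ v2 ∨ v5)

No satisfying assignment exists.

Case v2 = True:
  (¬v2 ∨ ¬v5) forces v5 = False.
  Clause (¬v2 ∨ v5) is falsified — contradiction.
Case v2 = False:
  (v2 ∨ ¬v3) forces v3 = False.
  (v2 ∨ v3 ∨ v5) forces v5 = True.
  Clause (v2 ∨ ¬v5) is falsified — contradiction.
Both cases fail, so the formula is unsatisfiable.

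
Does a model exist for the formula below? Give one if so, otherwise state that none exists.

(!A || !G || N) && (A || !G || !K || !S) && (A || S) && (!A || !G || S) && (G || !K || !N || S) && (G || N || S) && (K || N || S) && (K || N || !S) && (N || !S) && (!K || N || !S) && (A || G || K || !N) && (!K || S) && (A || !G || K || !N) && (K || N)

S: True, K: False, G: False, N: True, A: True

Set S = True.
  then (N || !S) forces N = True.
Set K = False.
Set G = False.
  then (A || G || K || !N) forces A = True.
All clauses satisfied.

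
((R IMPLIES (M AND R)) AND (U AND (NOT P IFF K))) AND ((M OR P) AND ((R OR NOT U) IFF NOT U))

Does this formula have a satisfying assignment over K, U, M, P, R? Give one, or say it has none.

K = False, U = True, M = True, P = True, R = False

  (R IMPLIES (M AND R)) AND (U AND (NOT P IFF K)) = True
    R IMPLIES (M AND R) = True
      M AND R = False
    U AND (NOT P IFF K) = True
      NOT P IFF K = True
        NOT P = False
  (M OR P) AND ((R OR NOT U) IFF NOT U) = True
    M OR P = True
    (R OR NOT U) IFF NOT U = True
      R OR NOT U = False
        NOT U = False
      NOT U = False
Both conjuncts True, so the formula holds.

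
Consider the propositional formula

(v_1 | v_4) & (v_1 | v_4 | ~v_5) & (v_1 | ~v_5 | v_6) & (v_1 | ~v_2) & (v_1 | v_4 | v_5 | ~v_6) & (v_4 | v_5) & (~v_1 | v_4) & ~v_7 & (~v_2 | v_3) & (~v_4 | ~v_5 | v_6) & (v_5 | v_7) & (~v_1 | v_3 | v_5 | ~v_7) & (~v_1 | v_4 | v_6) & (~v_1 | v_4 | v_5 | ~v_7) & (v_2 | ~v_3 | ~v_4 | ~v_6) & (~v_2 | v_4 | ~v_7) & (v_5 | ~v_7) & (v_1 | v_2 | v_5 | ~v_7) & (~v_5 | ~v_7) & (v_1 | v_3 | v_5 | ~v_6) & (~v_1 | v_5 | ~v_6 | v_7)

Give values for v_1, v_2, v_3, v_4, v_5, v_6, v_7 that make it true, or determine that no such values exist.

Unit clause (~v_7) forces v_7 = False.
In (v_5 | v_7) only v_5 is left, so v_5 = True.
Set v_1 = True.
  then (~v_1 | v_4) forces v_4 = True.
  then (~v_4 | ~v_5 | v_6) forces v_6 = True.
Set v_2 = True.
  then (~v_2 | v_3) forces v_3 = True.
All clauses satisfied.

v_1 = True; v_2 = True; v_3 = True; v_4 = True; v_5 = True; v_6 = True; v_7 = False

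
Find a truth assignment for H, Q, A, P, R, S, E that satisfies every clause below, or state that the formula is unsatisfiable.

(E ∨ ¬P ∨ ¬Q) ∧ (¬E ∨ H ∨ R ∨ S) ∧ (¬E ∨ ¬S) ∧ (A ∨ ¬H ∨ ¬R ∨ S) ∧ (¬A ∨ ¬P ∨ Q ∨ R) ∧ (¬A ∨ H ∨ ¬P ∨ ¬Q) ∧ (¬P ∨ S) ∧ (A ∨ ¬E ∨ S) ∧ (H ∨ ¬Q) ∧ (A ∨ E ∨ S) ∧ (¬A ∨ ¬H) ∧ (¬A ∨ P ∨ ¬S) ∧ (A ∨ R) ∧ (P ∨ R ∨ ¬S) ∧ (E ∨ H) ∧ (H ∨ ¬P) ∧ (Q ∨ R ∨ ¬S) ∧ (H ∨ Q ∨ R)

Set H = False.
  then (H ∨ ¬Q) forces Q = False.
  then (E ∨ H) forces E = True.
  then (H ∨ ¬P) forces P = False.
  then (H ∨ Q ∨ R) forces R = True.
  then (¬E ∨ ¬S) forces S = False.
  then (A ∨ ¬E ∨ S) forces A = True.
All clauses satisfied.

H = False, Q = False, A = True, P = False, R = True, S = False, E = True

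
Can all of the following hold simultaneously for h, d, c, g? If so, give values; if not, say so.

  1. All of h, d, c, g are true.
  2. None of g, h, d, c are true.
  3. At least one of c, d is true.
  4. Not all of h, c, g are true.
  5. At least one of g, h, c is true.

UNSATISFIABLE

Case h = True:
  Constraint (2) is violated (h=T) — contradiction.
Case h = False:
  Constraint (1) is violated (h=F) — contradiction.
Both cases fail — unsatisfiable.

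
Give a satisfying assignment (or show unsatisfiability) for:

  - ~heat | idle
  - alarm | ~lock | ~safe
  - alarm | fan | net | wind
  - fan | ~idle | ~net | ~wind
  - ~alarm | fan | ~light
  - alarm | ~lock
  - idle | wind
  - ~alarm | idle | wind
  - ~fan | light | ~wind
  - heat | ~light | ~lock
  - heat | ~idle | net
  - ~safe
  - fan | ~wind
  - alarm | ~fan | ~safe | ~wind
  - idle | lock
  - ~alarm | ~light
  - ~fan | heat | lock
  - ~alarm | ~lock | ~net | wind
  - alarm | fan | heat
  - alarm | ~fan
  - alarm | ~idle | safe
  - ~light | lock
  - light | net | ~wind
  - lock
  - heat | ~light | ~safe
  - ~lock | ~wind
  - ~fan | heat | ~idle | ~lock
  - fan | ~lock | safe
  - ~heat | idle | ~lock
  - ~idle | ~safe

idle=T, fan=T, lock=T, heat=T, safe=F, light=F, wind=F, net=F, alarm=T

Unit clause (~safe) forces safe = False.
Unit clause (lock) forces lock = True.
In (~lock | ~wind) only ~wind is left, so wind = False.
In (fan | ~lock | safe) only fan is left, so fan = True.
In (alarm | ~lock) only alarm is left, so alarm = True.
In (idle | wind) only idle is left, so idle = True.
In (~alarm | ~light) only ~light is left, so light = False.
In (~alarm | ~lock | ~net | wind) only ~net is left, so net = False.
In (~fan | heat | ~idle | ~lock) only heat is left, so heat = True.
All clauses satisfied.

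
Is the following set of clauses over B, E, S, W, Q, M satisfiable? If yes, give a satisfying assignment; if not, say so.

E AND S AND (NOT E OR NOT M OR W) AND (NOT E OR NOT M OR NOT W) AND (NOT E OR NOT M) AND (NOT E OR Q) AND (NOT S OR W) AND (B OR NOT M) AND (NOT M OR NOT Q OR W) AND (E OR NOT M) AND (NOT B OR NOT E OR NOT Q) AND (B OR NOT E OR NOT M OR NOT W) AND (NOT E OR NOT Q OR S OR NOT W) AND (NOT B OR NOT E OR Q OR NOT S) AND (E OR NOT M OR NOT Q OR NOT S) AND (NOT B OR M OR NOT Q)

Unit clause (E) forces E = True.
Unit clause (S) forces S = True.
In (NOT E OR NOT M) only NOT M is left, so M = False.
In (NOT E OR Q) only Q is left, so Q = True.
In (NOT S OR W) only W is left, so W = True.
In (NOT B OR NOT E OR NOT Q) only NOT B is left, so B = False.
All clauses satisfied.

B = False, E = True, S = True, W = True, Q = True, M = False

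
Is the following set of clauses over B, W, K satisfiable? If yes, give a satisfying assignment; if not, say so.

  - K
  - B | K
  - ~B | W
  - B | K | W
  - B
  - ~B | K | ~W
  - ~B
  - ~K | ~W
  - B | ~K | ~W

Case B = True:
  Clause (~B) is falsified — contradiction.
Case B = False:
  Clause (B) is falsified — contradiction.
Both cases fail, so the formula is unsatisfiable.

Unsatisfiable — no assignment works.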